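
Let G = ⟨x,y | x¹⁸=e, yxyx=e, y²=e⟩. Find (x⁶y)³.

Compute successive powers of (x⁶y), reducing at each step:
  (x⁶y)²: (x⁶y) · x⁶ = y;   y · y = e
  (x⁶y)³: e · x⁶ = x⁶;   (x⁶) · y = x⁶y

Answer: x⁶y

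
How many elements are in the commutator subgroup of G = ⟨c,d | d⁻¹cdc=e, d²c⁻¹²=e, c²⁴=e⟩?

G' = [G, G] is generated by all commutators. The generator-pair commutators are: [c, d] = c².
The subgroup they normally generate is {e, c², c⁴, c⁶, c⁸, c¹⁰, c¹², c¹⁴, c¹⁶, c¹⁸, c²⁰, c²²}, of order 12.
Check: |G/G'| = 48/12 = 4 is the order of the abelianisation.

Answer: 12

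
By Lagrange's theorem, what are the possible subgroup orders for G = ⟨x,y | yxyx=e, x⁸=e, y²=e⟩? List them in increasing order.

|G| = 16 = 2⁴. By Lagrange's theorem the order of any subgroup divides 16; the divisors of 16 are 1, 2, 4, 8, 16.

Answer: 1, 2, 4, 8, 16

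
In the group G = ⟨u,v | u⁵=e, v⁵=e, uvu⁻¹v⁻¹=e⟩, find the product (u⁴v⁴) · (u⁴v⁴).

Compute (u⁴v⁴) · (u⁴v⁴) by multiplying left to right and reducing via the relations at each step:
  (u⁴v⁴) · u⁴ = u³v⁴
  (u³v⁴) · v⁴ = u³v³

Answer: u³v³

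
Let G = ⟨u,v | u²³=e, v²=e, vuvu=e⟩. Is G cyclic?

Every cyclic group is abelian. But u·v = uv while v·u = u²²v, so u·v ≠ v·u and G is not abelian. Hence G is not cyclic.

Answer: No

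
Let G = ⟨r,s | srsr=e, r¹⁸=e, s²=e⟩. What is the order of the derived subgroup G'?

G' = [G, G] is generated by all commutators. The generator-pair commutators are: [r, s] = r².
The subgroup they normally generate is {e, r², r⁴, r⁶, r⁸, r¹⁰, r¹², r¹⁴, r¹⁶}, of order 9.
Check: |G/G'| = 36/9 = 4 is the order of the abelianisation.

Answer: 9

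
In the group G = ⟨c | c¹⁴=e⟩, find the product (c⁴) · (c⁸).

Compute (c⁴) · (c⁸) by multiplying left to right and reducing via the relations at each step:
  (c⁴) · c⁸ = c¹²

Answer: c¹²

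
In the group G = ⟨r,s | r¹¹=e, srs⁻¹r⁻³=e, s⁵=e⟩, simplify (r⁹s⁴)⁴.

Compute successive powers of (r⁹s⁴), reducing at each step:
  (r⁹s⁴)²: (r⁹s⁴) · r⁹ = rs⁴;   (rs⁴) · s⁴ = rs³
  (r⁹s⁴)³: (rs³) · r⁹ = r²s³;   (r²s³) · s⁴ = r²s²
  (r⁹s⁴)⁴: (r²s²) · r⁹ = r⁶s²;   (r⁶s²) · s⁴ = r⁶s

Answer: r⁶s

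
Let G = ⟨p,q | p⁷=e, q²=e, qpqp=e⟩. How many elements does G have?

Enumerate words in the generators, reducing via the relations: the distinct elements are
  {e, p, q, pq, p², p³, p⁴, p⁵, p⁶, p²q, p³q, p⁴q, p⁵q, p⁶q}.
No further products give new elements, so |G| = 14.

Answer: 14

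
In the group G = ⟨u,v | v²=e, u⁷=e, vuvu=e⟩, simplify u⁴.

Compute successive powers of u, reducing at each step:
  u²: u · u = u²
  u³: (u²) · u = u³
  u⁴: (u³) · u = u⁴

Answer: u⁴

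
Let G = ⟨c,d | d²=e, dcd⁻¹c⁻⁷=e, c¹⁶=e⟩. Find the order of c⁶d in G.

Compute successive powers until reaching e:
  (c⁶d)¹ = c⁶d, (c⁶d)² = e.
The smallest positive k with (c⁶d)ᵏ = e is 2.

Answer: 2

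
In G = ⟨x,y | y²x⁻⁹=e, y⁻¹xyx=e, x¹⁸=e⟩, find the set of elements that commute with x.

⟨x⟩ ⊆ C_G(x) since powers of x commute with x; so |C_G(x)| ≥ |⟨x⟩| = 18.
By orbit–stabilizer, |C_G(x)| = |G| / |conj. class of x| = 36 / 2 = 18.
The 18 elements commuting with x are {e, x, x², x³, x⁴, x⁵, x⁶, x⁷, x⁸, x⁹, x¹⁰, x¹¹, x¹², x¹³, x¹⁴, x¹⁵, x¹⁶, x¹⁷}.

Answer: {e, x, x², x³, x⁴, x⁵, x⁶, x⁷, x⁸, x⁹, x¹⁰, x¹¹, x¹², x¹³, x¹⁴, x¹⁵, x¹⁶, x¹⁷}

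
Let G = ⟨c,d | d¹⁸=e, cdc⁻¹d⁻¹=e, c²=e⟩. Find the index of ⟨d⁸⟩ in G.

First find ord(d⁸) by computing successive powers:
  (d⁸)¹ = d⁸, (d⁸)² = d¹⁶, (d⁸)³ = d⁶, (d⁸)⁴ = d¹⁴, (d⁸)⁵ = d⁴, (d⁸)⁶ = d¹², (d⁸)⁷ = d², (d⁸)⁸ = d¹⁰, (d⁸)⁹ = e.
So |⟨d⁸⟩| = ord(d⁸) = 9. With |G| = 36, by Lagrange [G : ⟨d⁸⟩] = 36/9 = 4.

Answer: 4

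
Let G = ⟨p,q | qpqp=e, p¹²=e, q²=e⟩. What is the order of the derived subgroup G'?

G' = [G, G] is generated by all commutators. The generator-pair commutators are: [p, q] = p².
The subgroup they normally generate is {e, p², p⁴, p⁶, p⁸, p¹⁰}, of order 6.
Check: |G/G'| = 24/6 = 4 is the order of the abelianisation.

Answer: 6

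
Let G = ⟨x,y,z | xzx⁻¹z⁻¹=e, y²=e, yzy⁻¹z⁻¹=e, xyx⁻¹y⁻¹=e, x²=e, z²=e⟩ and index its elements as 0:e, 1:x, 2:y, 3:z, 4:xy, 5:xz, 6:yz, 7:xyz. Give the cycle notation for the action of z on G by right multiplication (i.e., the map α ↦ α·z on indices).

(0 3)(1 5)(2 6)(4 7)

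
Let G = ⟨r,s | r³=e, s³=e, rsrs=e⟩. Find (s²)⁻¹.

The order of (s²) is 3 (smallest k with (s²)ᵏ = e), so (s²)⁻¹ = (s²)² = s.
Check: (s²) · s → (s²) · s = e, giving e as required.

Answer: s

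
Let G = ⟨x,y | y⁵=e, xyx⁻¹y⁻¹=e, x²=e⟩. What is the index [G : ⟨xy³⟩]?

First find ord(xy³) by computing successive powers:
  (xy³)¹ = xy³, (xy³)² = y, (xy³)³ = xy⁴, (xy³)⁴ = y², (xy³)⁵ = x, (xy³)⁶ = y³, (xy³)⁷ = xy, (xy³)⁸ = y⁴, (xy³)⁹ = xy², (xy³)¹⁰ = e.
So |⟨xy³⟩| = ord(xy³) = 10. With |G| = 10, by Lagrange [G : ⟨xy³⟩] = 10/10 = 1.

Answer: 1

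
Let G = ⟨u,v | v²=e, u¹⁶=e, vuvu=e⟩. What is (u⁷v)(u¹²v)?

Compute (u⁷v) · (u¹²v) by multiplying left to right and reducing via the relations at each step:
  (u⁷v) · u¹² = u¹¹v
  (u¹¹v) · v = u¹¹

Answer: u¹¹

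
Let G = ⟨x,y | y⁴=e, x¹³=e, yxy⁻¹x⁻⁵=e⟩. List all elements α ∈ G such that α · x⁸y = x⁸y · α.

⟨x⁸y⟩ ⊆ C_G(x⁸y) since powers of x⁸y commute with x⁸y; so |C_G(x⁸y)| ≥ |⟨x⁸y⟩| = 4.
By orbit–stabilizer, |C_G(x⁸y)| = |G| / |conj. class of x⁸y| = 52 / 13 = 4.
The 4 elements commuting with x⁸y are {e, xy³, x⁸y, x⁹y²}.

Answer: {e, xy³, x⁸y, x⁹y²}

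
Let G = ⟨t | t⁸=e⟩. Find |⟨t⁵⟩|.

|⟨t⁵⟩| equals the order of t⁵. Compute successive powers until reaching e:
  (t⁵)¹ = t⁵, (t⁵)² = t², (t⁵)³ = t⁷, (t⁵)⁴ = t⁴, (t⁵)⁵ = t, (t⁵)⁶ = t⁶, (t⁵)⁷ = t³, (t⁵)⁸ = e.
The smallest positive k with (t⁵)ᵏ = e is 8, so |⟨t⁵⟩| = 8.

Answer: 8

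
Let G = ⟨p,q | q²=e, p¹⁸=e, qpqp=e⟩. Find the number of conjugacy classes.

The conjugacy classes (representative and size) are:
  [e] (size 1), [p] (size 2), [p²] (size 2), [p³] (size 2), [p¹⁴] (size 2), [p⁵] (size 2), [p¹²] (size 2), [p⁷] (size 2), [p¹⁰] (size 2), [p⁹] (size 1), [p¹⁰q] (size 9), [pq] (size 9).
Class equation: 1 + 2 + 2 + 2 + 2 + 2 + 2 + 2 + 2 + 1 + 9 + 9 = 36 = |G|. So G has 12 conjugacy classes.

Answer: 12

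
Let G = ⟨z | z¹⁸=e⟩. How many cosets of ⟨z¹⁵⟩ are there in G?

First find ord(z¹⁵) by computing successive powers:
  (z¹⁵)¹ = z¹⁵, (z¹⁵)² = z¹², (z¹⁵)³ = z⁹, (z¹⁵)⁴ = z⁶, (z¹⁵)⁵ = z³, (z¹⁵)⁶ = e.
So |⟨z¹⁵⟩| = ord(z¹⁵) = 6. With |G| = 18, by Lagrange [G : ⟨z¹⁵⟩] = 18/6 = 3.

Answer: 3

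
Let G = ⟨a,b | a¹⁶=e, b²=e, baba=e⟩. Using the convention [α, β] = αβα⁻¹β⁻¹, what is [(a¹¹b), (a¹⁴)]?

[(a¹¹b), (a¹⁴)] = (a¹¹b)·(a¹⁴)·(a¹¹b)⁻¹·(a¹⁴)⁻¹.
  (a¹¹b) · (a¹⁴) = a¹³b
  (a¹³b) · (a¹¹b) = a²
  (a²) · (a²) = a⁴

Answer: a⁴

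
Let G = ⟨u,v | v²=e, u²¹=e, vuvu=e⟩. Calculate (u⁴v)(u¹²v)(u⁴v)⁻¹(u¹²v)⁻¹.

[(u⁴v), (u¹²v)] = (u⁴v)·(u¹²v)·(u⁴v)⁻¹·(u¹²v)⁻¹.
  (u⁴v) · (u¹²v) = u¹³
  (u¹³) · (u⁴v) = u¹⁷v
  (u¹⁷v) · (u¹²v) = u⁵

Answer: u⁵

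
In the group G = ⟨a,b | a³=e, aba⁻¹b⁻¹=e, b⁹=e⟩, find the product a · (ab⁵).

Compute a · (ab⁵) by multiplying left to right and reducing via the relations at each step:
  a · a = a²
  (a²) · b⁵ = a²b⁵

Answer: a²b⁵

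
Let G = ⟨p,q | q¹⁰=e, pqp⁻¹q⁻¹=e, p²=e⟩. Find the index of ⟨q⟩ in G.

First find ord(q) by computing successive powers:
  q¹ = q, q² = q², q³ = q³, q⁴ = q⁴, q⁵ = q⁵, q⁶ = q⁶, q⁷ = q⁷, q⁸ = q⁸, q⁹ = q⁹, q¹⁰ = e.
So |⟨q⟩| = ord(q) = 10. With |G| = 20, by Lagrange [G : ⟨q⟩] = 20/10 = 2.

Answer: 2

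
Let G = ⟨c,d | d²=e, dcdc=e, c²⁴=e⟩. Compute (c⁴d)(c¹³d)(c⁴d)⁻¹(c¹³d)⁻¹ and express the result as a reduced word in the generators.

[(c⁴d), (c¹³d)] = (c⁴d)·(c¹³d)·(c⁴d)⁻¹·(c¹³d)⁻¹.
  (c⁴d) · (c¹³d) = c¹⁵
  (c¹⁵) · (c⁴d) = c¹⁹d
  (c¹⁹d) · (c¹³d) = c⁶

Answer: c⁶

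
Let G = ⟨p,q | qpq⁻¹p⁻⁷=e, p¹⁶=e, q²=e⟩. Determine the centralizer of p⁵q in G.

⟨p⁵q⟩ ⊆ C_G(p⁵q) since powers of p⁵q commute with p⁵q; so |C_G(p⁵q)| ≥ |⟨p⁵q⟩| = 4.
By orbit–stabilizer, |C_G(p⁵q)| = |G| / |conj. class of p⁵q| = 32 / 8 = 4.
The 4 elements commuting with p⁵q are {e, p⁸, p⁵q, p¹³q}.

Answer: {e, p⁸, p⁵q, p¹³q}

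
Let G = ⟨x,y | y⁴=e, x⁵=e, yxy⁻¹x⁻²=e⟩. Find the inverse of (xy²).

The order of (xy²) is 2 (smallest k with (xy²)ᵏ = e), so (xy²)⁻¹ = (xy²)¹ = xy².
Check: (xy²) · (xy²) → (xy²) · x = y²;   (y²) · y² = e, giving e as required.

Answer: xy²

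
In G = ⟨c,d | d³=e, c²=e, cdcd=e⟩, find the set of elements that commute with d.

⟨d⟩ ⊆ C_G(d) since powers of d commute with d; so |C_G(d)| ≥ |⟨d⟩| = 3.
By orbit–stabilizer, |C_G(d)| = |G| / |conj. class of d| = 6 / 2 = 3.
The 3 elements commuting with d are {e, d, d²}.

Answer: {e, d, d²}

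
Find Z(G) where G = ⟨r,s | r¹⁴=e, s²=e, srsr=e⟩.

An element z ∈ Z(G) iff z commutes with every generator.
For example r⁷ is central: (r⁷)·r = r⁸ = r·(r⁷); (r⁷)·s = r⁷s = s·(r⁷).
Whereas r ∉ Z(G) since r·s = rs ≠ r¹³s = s·r.
Checking each of the 28 elements this way gives Z(G) = {e, r⁷}, of order 2.

Answer: {e, r⁷}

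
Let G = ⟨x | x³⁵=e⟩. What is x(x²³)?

Compute x · (x²³) by multiplying left to right and reducing via the relations at each step:
  x · x²³ = x²⁴

Answer: x²⁴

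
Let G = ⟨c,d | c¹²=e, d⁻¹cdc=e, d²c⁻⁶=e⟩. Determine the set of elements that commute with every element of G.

An element z ∈ Z(G) iff z commutes with every generator.
For example c⁶ is central: (c⁶)·c = c⁷ = c·(c⁶); (c⁶)·d = d⁻¹ = d·(c⁶).
Whereas c ∉ Z(G) since c·d = cd ≠ c⁵d⁻¹ = d·c.
Checking each of the 24 elements this way gives Z(G) = {e, c⁶}, of order 2.

Answer: {e, c⁶}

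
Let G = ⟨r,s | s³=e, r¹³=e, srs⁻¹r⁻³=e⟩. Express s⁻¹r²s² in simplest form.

Multiply left to right, reducing at each step:
  (s²) · r² = r⁵s²
  (r⁵s²) · s² = r⁵s

Answer: r⁵s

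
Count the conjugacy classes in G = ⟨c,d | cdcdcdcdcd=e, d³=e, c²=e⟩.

The conjugacy classes (representative and size) are:
  [e] (size 1), [cdcd²cdcd²c] (size 15), [dcdcd²c] (size 20), [cd²cd²c] (size 12), [d²cdcd²] (size 12).
Class equation: 1 + 15 + 20 + 12 + 12 = 60 = |G|. So G has 5 conjugacy classes.

Answer: 5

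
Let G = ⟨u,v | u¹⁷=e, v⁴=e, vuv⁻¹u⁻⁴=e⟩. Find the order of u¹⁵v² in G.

Compute successive powers until reaching e:
  (u¹⁵v²)¹ = u¹⁵v², (u¹⁵v²)² = e.
The smallest positive k with (u¹⁵v²)ᵏ = e is 2.

Answer: 2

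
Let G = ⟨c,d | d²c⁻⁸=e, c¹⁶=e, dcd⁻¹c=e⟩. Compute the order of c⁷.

Compute successive powers until reaching e:
  (c⁷)¹ = c⁷, (c⁷)² = c¹⁴, (c⁷)³ = c⁵, (c⁷)⁴ = c¹², (c⁷)⁵ = c³, (c⁷)⁶ = c¹⁰, (c⁷)⁷ = c, (c⁷)⁸ = c⁸, (c⁷)⁹ = c¹⁵, (c⁷)¹⁰ = c⁶, (c⁷)¹¹ = c¹³, (c⁷)¹² = c⁴, (c⁷)¹³ = c¹¹, (c⁷)¹⁴ = c², (c⁷)¹⁵ = c⁹, (c⁷)¹⁶ = e.
The smallest positive k with (c⁷)ᵏ = e is 16.

Answer: 16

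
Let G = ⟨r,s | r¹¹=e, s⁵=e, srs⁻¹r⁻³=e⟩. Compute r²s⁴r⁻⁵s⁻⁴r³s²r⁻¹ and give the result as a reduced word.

Multiply left to right, reducing at each step:
  (r²) · s⁴ = r²s⁴
  (r²s⁴) · r⁻⁵ = r⁴s⁴
  (r⁴s⁴) · s⁻⁴ = r⁴
  (r⁴) · r³ = r⁷
  (r⁷) · s² = r⁷s²
  (r⁷s²) · r⁻¹ = r⁹s²

Answer: r⁹s²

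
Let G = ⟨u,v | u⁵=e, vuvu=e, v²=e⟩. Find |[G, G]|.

G' = [G, G] is generated by all commutators. The generator-pair commutators are: [u, v] = u².
The subgroup they normally generate is {e, u, u², u³, u⁴}, of order 5.
Check: |G/G'| = 10/5 = 2 is the order of the abelianisation.

Answer: 5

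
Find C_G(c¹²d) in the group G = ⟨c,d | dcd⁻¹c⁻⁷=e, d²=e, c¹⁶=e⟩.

⟨c¹²d⟩ ⊆ C_G(c¹²d) since powers of c¹²d commute with c¹²d; so |C_G(c¹²d)| ≥ |⟨c¹²d⟩| = 2.
By orbit–stabilizer, |C_G(c¹²d)| = |G| / |conj. class of c¹²d| = 32 / 8 = 4.
The 4 elements commuting with c¹²d are {e, c⁸, c⁴d, c¹²d}.

Answer: {e, c⁸, c⁴d, c¹²d}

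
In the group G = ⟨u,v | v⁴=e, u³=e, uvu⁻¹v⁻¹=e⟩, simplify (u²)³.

Compute successive powers of (u²), reducing at each step:
  (u²)²: (u²) · u² = u
  (u²)³: u · u² = e

Answer: e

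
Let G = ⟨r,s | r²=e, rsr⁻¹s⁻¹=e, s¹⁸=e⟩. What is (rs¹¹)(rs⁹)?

Compute (rs¹¹) · (rs⁹) by multiplying left to right and reducing via the relations at each step:
  (rs¹¹) · r = s¹¹
  (s¹¹) · s⁹ = s²

Answer: s²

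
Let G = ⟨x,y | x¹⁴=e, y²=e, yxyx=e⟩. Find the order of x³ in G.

Compute successive powers until reaching e:
  (x³)¹ = x³, (x³)² = x⁶, (x³)³ = x⁹, (x³)⁴ = x¹², (x³)⁵ = x, (x³)⁶ = x⁴, (x³)⁷ = x⁷, (x³)⁸ = x¹⁰, (x³)⁹ = x¹³, (x³)¹⁰ = x², (x³)¹¹ = x⁵, (x³)¹² = x⁸, (x³)¹³ = x¹¹, (x³)¹⁴ = e.
The smallest positive k with (x³)ᵏ = e is 14.

Answer: 14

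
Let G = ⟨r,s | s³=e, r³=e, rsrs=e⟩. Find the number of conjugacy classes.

The conjugacy classes (representative and size) are:
  [e] (size 1), [sr²] (size 4), [s²r] (size 4), [r²s²] (size 3).
Class equation: 1 + 4 + 4 + 3 = 12 = |G|. So G has 4 conjugacy classes.

Answer: 4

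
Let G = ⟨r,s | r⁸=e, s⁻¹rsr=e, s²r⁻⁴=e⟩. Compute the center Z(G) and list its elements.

An element z ∈ Z(G) iff z commutes with every generator.
For example r⁴ is central: (r⁴)·r = r⁵ = r·(r⁴); (r⁴)·s = s⁻¹ = s·(r⁴).
Whereas r ∉ Z(G) since r·s = rs ≠ r³s⁻¹ = s·r.
Checking each of the 16 elements this way gives Z(G) = {e, r⁴}, of order 2.

Answer: {e, r⁴}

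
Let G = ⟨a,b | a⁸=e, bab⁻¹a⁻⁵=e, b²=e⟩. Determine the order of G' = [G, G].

G' = [G, G] is generated by all commutators. The generator-pair commutators are: [a, b] = a⁴.
The subgroup they normally generate is {e, a⁴}, of order 2.
Check: |G/G'| = 16/2 = 8 is the order of the abelianisation.

Answer: 2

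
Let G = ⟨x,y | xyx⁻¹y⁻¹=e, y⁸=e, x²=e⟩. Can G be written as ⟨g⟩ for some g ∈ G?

|G| = 16, but the maximum element order in G is 8 < 16. No single element generates all of G, so G is not cyclic.

Answer: No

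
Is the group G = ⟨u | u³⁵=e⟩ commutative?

G has a single generator, so G is cyclic and hence abelian.

Answer: Yes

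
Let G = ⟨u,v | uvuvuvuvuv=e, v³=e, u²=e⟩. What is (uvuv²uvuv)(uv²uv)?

Compute (uvuv²uvuv) · (uv²uv) by multiplying left to right and reducing via the relations at each step:
  (uvuv²uvuv) · u = v²uv²uvuv²
  (v²uv²uvuv²) · v² = v²uv²uvuv
  (v²uv²uvuv) · u = v²uvuv²uv²
  (v²uvuv²uv²) · v = v²uvuv²u

Answer: v²uvuv²u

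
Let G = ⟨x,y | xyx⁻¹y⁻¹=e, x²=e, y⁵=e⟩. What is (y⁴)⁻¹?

The order of (y⁴) is 5 (smallest k with (y⁴)ᵏ = e), so (y⁴)⁻¹ = (y⁴)⁴ = y.
Check: (y⁴) · y → (y⁴) · y = e, giving e as required.

Answer: y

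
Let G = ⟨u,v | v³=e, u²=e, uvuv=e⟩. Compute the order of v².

Compute successive powers until reaching e:
  (v²)¹ = v², (v²)² = v, (v²)³ = e.
The smallest positive k with (v²)ᵏ = e is 3.

Answer: 3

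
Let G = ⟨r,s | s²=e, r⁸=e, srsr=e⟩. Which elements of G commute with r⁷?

⟨r⁷⟩ ⊆ C_G(r⁷) since powers of r⁷ commute with r⁷; so |C_G(r⁷)| ≥ |⟨r⁷⟩| = 8.
By orbit–stabilizer, |C_G(r⁷)| = |G| / |conj. class of r⁷| = 16 / 2 = 8.
The 8 elements commuting with r⁷ are {e, r, r², r³, r⁴, r⁵, r⁶, r⁷}.

Answer: {e, r, r², r³, r⁴, r⁵, r⁶, r⁷}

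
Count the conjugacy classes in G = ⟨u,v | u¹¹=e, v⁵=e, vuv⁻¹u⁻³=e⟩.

The conjugacy classes (representative and size) are:
  [e] (size 1), [u³] (size 5), [u⁶] (size 5), [u⁷v] (size 11), [u⁹v²] (size 11), [u⁷v³] (size 11), [u⁷v⁴] (size 11).
Class equation: 1 + 5 + 5 + 11 + 11 + 11 + 11 = 55 = |G|. So G has 7 conjugacy classes.

Answer: 7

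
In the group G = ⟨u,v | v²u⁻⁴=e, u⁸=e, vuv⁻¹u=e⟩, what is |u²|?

Compute successive powers until reaching e:
  (u²)¹ = u², (u²)² = u⁴, (u²)³ = u⁶, (u²)⁴ = e.
The smallest positive k with (u²)ᵏ = e is 4.

Answer: 4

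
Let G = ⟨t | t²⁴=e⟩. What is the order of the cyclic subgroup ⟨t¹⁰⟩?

|⟨t¹⁰⟩| equals the order of t¹⁰. Compute successive powers until reaching e:
  (t¹⁰)¹ = t¹⁰, (t¹⁰)² = t²⁰, (t¹⁰)³ = t⁶, (t¹⁰)⁴ = t¹⁶, (t¹⁰)⁵ = t², (t¹⁰)⁶ = t¹², (t¹⁰)⁷ = t²², (t¹⁰)⁸ = t⁸, (t¹⁰)⁹ = t¹⁸, (t¹⁰)¹⁰ = t⁴, (t¹⁰)¹¹ = t¹⁴, (t¹⁰)¹² = e.
The smallest positive k with (t¹⁰)ᵏ = e is 12, so |⟨t¹⁰⟩| = 12.

Answer: 12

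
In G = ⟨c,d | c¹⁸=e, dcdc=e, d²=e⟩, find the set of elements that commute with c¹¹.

⟨c¹¹⟩ ⊆ C_G(c¹¹) since powers of c¹¹ commute with c¹¹; so |C_G(c¹¹)| ≥ |⟨c¹¹⟩| = 18.
By orbit–stabilizer, |C_G(c¹¹)| = |G| / |conj. class of c¹¹| = 36 / 2 = 18.
The 18 elements commuting with c¹¹ are {e, c, c², c³, c⁴, c⁵, c⁶, c⁷, c⁸, c⁹, c¹⁰, c¹¹, c¹², c¹³, c¹⁴, c¹⁵, c¹⁶, c¹⁷}.

Answer: {e, c, c², c³, c⁴, c⁵, c⁶, c⁷, c⁸, c⁹, c¹⁰, c¹¹, c¹², c¹³, c¹⁴, c¹⁵, c¹⁶, c¹⁷}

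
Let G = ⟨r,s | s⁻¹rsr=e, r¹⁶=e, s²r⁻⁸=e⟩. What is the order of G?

Enumerate words in the generators, reducing via the relations: the distinct elements are
  {e, r, s, rs, r², r³, r⁴, r⁵, r⁶, r⁷, r⁸, r⁹, r²s, r³s, r¹², r¹³, r¹¹, r¹⁰, r¹⁴, r¹⁵, r⁴s, r⁵s, r⁶s, r⁷s, s⁻¹, rs⁻¹, r²s⁻¹, r³s⁻¹, r⁴s⁻¹, r⁵s⁻¹, r⁶s⁻¹, r⁷s⁻¹}.
No further products give new elements, so |G| = 32.

Answer: 32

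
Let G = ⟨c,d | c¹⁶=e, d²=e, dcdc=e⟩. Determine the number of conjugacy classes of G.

The conjugacy classes (representative and size) are:
  [e] (size 1), [c¹⁵] (size 2), [c²] (size 2), [c³] (size 2), [c¹²] (size 2), [c⁵] (size 2), [c⁶] (size 2), [c⁷] (size 2), [c⁸] (size 1), [c²d] (size 8), [c¹⁵d] (size 8).
Class equation: 1 + 2 + 2 + 2 + 2 + 2 + 2 + 2 + 1 + 8 + 8 = 32 = |G|. So G has 11 conjugacy classes.

Answer: 11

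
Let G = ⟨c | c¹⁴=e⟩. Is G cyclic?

|G| = 14. The element c has order 14 (its powers give 14 distinct elements), so ⟨c⟩ = G and G is cyclic.

Answer: Yes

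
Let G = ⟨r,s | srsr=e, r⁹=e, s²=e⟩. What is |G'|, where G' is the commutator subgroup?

G' = [G, G] is generated by all commutators. The generator-pair commutators are: [r, s] = r².
The subgroup they normally generate is {e, r, r², r³, r⁴, r⁵, r⁶, r⁷, r⁸}, of order 9.
Check: |G/G'| = 18/9 = 2 is the order of the abelianisation.

Answer: 9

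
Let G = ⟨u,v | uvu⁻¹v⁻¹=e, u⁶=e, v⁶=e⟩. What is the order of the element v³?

Compute successive powers until reaching e:
  (v³)¹ = v³, (v³)² = e.
The smallest positive k with (v³)ᵏ = e is 2.

Answer: 2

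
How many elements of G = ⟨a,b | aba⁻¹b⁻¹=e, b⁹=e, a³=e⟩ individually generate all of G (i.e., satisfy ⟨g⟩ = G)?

⟨g⟩ = G would require ord(g) = |G| = 27, but the maximum element order in G is 9 < 27. So G is not cyclic and no single element generates it: the count is 0.

Answer: 0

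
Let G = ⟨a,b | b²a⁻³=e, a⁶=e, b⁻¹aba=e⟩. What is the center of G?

An element z ∈ Z(G) iff z commutes with every generator.
For example a³ is central: (a³)·a = a⁴ = a·(a³); (a³)·b = b⁻¹ = b·(a³).
Whereas a ∉ Z(G) since a·b = ab ≠ a²b⁻¹ = b·a.
Checking each of the 12 elements this way gives Z(G) = {e, a³}, of order 2.

Answer: {e, a³}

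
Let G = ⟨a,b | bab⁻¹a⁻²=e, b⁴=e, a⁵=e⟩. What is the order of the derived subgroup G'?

G' = [G, G] is generated by all commutators. The generator-pair commutators are: [a, b] = a⁴.
The subgroup they normally generate is {e, a, a², a³, a⁴}, of order 5.
Check: |G/G'| = 20/5 = 4 is the order of the abelianisation.

Answer: 5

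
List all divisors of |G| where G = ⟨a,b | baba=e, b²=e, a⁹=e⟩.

|G| = 18 = 2 · 3². By Lagrange's theorem the order of any subgroup divides 18; the divisors of 18 are 1, 2, 3, 6, 9, 18.

Answer: 1, 2, 3, 6, 9, 18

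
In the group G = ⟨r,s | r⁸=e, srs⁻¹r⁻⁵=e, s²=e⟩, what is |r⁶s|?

Compute successive powers until reaching e:
  (r⁶s)¹ = r⁶s, (r⁶s)² = r⁴, (r⁶s)³ = r²s, (r⁶s)⁴ = e.
The smallest positive k with (r⁶s)ᵏ = e is 4.

Answer: 4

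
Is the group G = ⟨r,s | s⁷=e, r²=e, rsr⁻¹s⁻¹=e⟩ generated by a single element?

|G| = 14. The element rs has order 14 (its powers give 14 distinct elements), so ⟨rs⟩ = G and G is cyclic.

Answer: Yes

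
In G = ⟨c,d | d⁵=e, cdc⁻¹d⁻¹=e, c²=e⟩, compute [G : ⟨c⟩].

First find ord(c) by computing successive powers:
  c¹ = c, c² = e.
So |⟨c⟩| = ord(c) = 2. With |G| = 10, by Lagrange [G : ⟨c⟩] = 10/2 = 5.

Answer: 5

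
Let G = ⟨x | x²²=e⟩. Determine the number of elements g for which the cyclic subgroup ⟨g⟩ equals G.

G is cyclic of order 22. An element generates G iff its order is 22, and a cyclic group of order 22 has exactly φ(22) = 10 such elements.

Answer: 10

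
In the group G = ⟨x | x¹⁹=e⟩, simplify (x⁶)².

Compute successive powers of (x⁶), reducing at each step:
  (x⁶)²: (x⁶) · x⁶ = x¹²

Answer: x¹²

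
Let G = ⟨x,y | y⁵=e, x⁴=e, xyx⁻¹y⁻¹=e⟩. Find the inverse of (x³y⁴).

The order of (x³y⁴) is 20 (smallest k with (x³y⁴)ᵏ = e), so (x³y⁴)⁻¹ = (x³y⁴)¹⁹ = xy.
Check: (x³y⁴) · (xy) → (x³y⁴) · x = y⁴;   (y⁴) · y = e, giving e as required.

Answer: xy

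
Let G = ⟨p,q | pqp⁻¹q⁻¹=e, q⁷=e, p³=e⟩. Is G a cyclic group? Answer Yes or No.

|G| = 21. The element pq has order 21 (its powers give 21 distinct elements), so ⟨pq⟩ = G and G is cyclic.

Answer: Yes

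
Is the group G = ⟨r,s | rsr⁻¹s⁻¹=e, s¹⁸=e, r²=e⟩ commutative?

Each pair of generators commutes: r·s = rs = s·r. Since the generators pairwise commute, every element of G commutes with every other, so G is abelian.

Answer: Yes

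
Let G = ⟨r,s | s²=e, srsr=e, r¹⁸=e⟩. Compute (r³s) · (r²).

Compute (r³s) · (r²) by multiplying left to right and reducing via the relations at each step:
  (r³s) · r² = rs

Answer: rs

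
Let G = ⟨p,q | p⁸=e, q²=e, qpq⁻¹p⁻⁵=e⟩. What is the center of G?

An element z ∈ Z(G) iff z commutes with every generator.
For example p² is central: (p²)·p = p³ = p·(p²); (p²)·q = p²q = q·(p²).
Whereas p ∉ Z(G) since p·q = pq ≠ p⁵q = q·p.
Checking each of the 16 elements this way gives Z(G) = {e, p², p⁴, p⁶}, of order 4.

Answer: {e, p², p⁴, p⁶}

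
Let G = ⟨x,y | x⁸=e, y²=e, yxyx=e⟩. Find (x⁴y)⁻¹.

The order of (x⁴y) is 2 (smallest k with (x⁴y)ᵏ = e), so (x⁴y)⁻¹ = (x⁴y)¹ = x⁴y.
Check: (x⁴y) · (x⁴y) → (x⁴y) · x⁴ = y;   y · y = e, giving e as required.

Answer: x⁴y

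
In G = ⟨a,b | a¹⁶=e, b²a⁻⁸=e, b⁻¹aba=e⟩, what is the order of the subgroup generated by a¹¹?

|⟨a¹¹⟩| equals the order of a¹¹. Compute successive powers until reaching e:
  (a¹¹)¹ = a¹¹, (a¹¹)² = a⁶, (a¹¹)³ = a, (a¹¹)⁴ = a¹², (a¹¹)⁵ = a⁷, (a¹¹)⁶ = a², (a¹¹)⁷ = a¹³, (a¹¹)⁸ = a⁸, (a¹¹)⁹ = a³, (a¹¹)¹⁰ = a¹⁴, (a¹¹)¹¹ = a⁹, (a¹¹)¹² = a⁴, (a¹¹)¹³ = a¹⁵, (a¹¹)¹⁴ = a¹⁰, (a¹¹)¹⁵ = a⁵, (a¹¹)¹⁶ = e.
The smallest positive k with (a¹¹)ᵏ = e is 16, so |⟨a¹¹⟩| = 16.

Answer: 16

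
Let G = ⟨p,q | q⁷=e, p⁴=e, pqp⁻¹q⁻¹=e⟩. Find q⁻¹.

The order of q is 7 (smallest k with qᵏ = e), so q⁻¹ = q⁶ = q⁶.
Check: q · (q⁶) → q · q⁶ = e, giving e as required.

Answer: q⁶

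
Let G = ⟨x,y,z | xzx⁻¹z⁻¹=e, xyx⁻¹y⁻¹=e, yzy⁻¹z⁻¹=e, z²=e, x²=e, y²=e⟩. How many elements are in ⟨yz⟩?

|⟨yz⟩| equals the order of yz. Compute successive powers until reaching e:
  (yz)¹ = yz, (yz)² = e.
The smallest positive k with (yz)ᵏ = e is 2, so |⟨yz⟩| = 2.

Answer: 2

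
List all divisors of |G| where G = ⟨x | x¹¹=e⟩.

|G| = 11 = 11. By Lagrange's theorem the order of any subgroup divides 11; the divisors of 11 are 1, 11.

Answer: 1, 11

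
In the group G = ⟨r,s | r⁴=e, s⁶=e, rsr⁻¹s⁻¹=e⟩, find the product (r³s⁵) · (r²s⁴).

Compute (r³s⁵) · (r²s⁴) by multiplying left to right and reducing via the relations at each step:
  (r³s⁵) · r² = rs⁵
  (rs⁵) · s⁴ = rs³

Answer: rs³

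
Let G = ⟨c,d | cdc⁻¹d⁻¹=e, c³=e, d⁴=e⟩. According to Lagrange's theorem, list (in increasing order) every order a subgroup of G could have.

|G| = 12 = 2² · 3. By Lagrange's theorem the order of any subgroup divides 12; the divisors of 12 are 1, 2, 3, 4, 6, 12.

Answer: 1, 2, 3, 4, 6, 12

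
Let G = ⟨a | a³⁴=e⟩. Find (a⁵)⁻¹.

The order of (a⁵) is 34 (smallest k with (a⁵)ᵏ = e), so (a⁵)⁻¹ = (a⁵)³³ = a²⁹.
Check: (a⁵) · (a²⁹) → (a⁵) · a²⁹ = e, giving e as required.

Answer: a²⁹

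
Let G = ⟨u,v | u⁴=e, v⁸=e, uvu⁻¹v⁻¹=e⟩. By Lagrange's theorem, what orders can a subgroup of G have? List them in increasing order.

|G| = 32 = 2⁵. By Lagrange's theorem the order of any subgroup divides 32; the divisors of 32 are 1, 2, 4, 8, 16, 32.

Answer: 1, 2, 4, 8, 16, 32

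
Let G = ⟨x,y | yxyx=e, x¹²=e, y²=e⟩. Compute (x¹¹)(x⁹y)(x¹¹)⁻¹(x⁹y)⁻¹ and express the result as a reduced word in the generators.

[(x¹¹), (x⁹y)] = (x¹¹)·(x⁹y)·(x¹¹)⁻¹·(x⁹y)⁻¹.
  (x¹¹) · (x⁹y) = x⁸y
  (x⁸y) · x = x⁷y
  (x⁷y) · (x⁹y) = x¹⁰

Answer: x¹⁰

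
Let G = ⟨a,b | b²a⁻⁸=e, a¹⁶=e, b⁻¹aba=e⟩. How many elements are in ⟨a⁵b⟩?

|⟨a⁵b⟩| equals the order of a⁵b. Compute successive powers until reaching e:
  (a⁵b)¹ = a⁵b, (a⁵b)² = a⁸, (a⁵b)³ = a⁵b⁻¹, (a⁵b)⁴ = e.
The smallest positive k with (a⁵b)ᵏ = e is 4, so |⟨a⁵b⟩| = 4.

Answer: 4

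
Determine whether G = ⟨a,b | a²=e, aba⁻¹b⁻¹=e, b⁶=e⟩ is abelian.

Each pair of generators commutes: a·b = ab = b·a. Since the generators pairwise commute, every element of G commutes with every other, so G is abelian.

Answer: Yes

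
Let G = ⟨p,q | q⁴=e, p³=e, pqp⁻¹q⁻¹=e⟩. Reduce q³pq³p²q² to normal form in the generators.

Multiply left to right, reducing at each step:
  (q³) · p = pq³
  (pq³) · q³ = pq²
  (pq²) · p² = q²
  (q²) · q² = e

Answer: e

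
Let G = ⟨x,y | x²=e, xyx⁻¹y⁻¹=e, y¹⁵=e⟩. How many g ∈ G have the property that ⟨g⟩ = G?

G is cyclic of order 30. An element generates G iff its order is 30, and a cyclic group of order 30 has exactly φ(30) = 8 such elements.

Answer: 8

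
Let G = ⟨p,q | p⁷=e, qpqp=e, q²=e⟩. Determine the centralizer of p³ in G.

⟨p³⟩ ⊆ C_G(p³) since powers of p³ commute with p³; so |C_G(p³)| ≥ |⟨p³⟩| = 7.
By orbit–stabilizer, |C_G(p³)| = |G| / |conj. class of p³| = 14 / 2 = 7.
The 7 elements commuting with p³ are {e, p, p², p³, p⁴, p⁵, p⁶}.

Answer: {e, p, p², p³, p⁴, p⁵, p⁶}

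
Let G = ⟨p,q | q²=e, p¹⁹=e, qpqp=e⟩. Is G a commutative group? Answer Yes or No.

p·q = pq but q·p = p¹⁸q, so p·q ≠ q·p and G is not abelian.

Answer: No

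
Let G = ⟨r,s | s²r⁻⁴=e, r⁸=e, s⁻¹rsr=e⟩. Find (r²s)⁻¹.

The order of (r²s) is 4 (smallest k with (r²s)ᵏ = e), so (r²s)⁻¹ = (r²s)³ = r²s⁻¹.
Check: (r²s) · (r²s⁻¹) → (r²s) · r² = s;   s · s⁻¹ = e, giving e as required.

Answer: r²s⁻¹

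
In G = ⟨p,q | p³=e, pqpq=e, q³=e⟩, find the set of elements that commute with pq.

⟨pq⟩ ⊆ C_G(pq) since powers of pq commute with pq; so |C_G(pq)| ≥ |⟨pq⟩| = 2.
By orbit–stabilizer, |C_G(pq)| = |G| / |conj. class of pq| = 12 / 3 = 4.
The 4 elements commuting with pq are {e, pq, p²q², pq²p}.

Answer: {e, pq, p²q², pq²p}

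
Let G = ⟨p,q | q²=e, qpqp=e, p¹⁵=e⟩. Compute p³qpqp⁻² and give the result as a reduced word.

Multiply left to right, reducing at each step:
  (p³) · q = p³q
  (p³q) · p = p²q
  (p²q) · q = p²
  (p²) · p⁻² = e

Answer: e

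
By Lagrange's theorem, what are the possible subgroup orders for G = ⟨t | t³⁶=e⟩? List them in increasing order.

|G| = 36 = 2² · 3². By Lagrange's theorem the order of any subgroup divides 36; the divisors of 36 are 1, 2, 3, 4, 6, 9, 12, 18, 36.

Answer: 1, 2, 3, 4, 6, 9, 12, 18, 36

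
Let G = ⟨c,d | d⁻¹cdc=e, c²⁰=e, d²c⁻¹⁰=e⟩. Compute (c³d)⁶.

Compute successive powers of (c³d), reducing at each step:
  (c³d)²: (c³d) · c³ = d;   d · d = c¹⁰
  (c³d)³: (c¹⁰) · c³ = c¹³;   (c¹³) · d = c³d⁻¹
  (c³d)⁴: (c³d⁻¹) · c³ = d⁻¹;   (d⁻¹) · d = e
  (c³d)⁵: e · c³ = c³;   (c³) · d = c³d
  (c³d)⁶: (c³d) · c³ = d;   d · d = c¹⁰

Answer: c¹⁰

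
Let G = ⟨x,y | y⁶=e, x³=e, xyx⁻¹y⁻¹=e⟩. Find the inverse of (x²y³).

The order of (x²y³) is 6 (smallest k with (x²y³)ᵏ = e), so (x²y³)⁻¹ = (x²y³)⁵ = xy³.
Check: (x²y³) · (xy³) → (x²y³) · x = y³;   (y³) · y³ = e, giving e as required.

Answer: xy³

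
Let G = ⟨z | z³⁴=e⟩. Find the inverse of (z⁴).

The order of (z⁴) is 17 (smallest k with (z⁴)ᵏ = e), so (z⁴)⁻¹ = (z⁴)¹⁶ = z³⁰.
Check: (z⁴) · (z³⁰) → (z⁴) · z³⁰ = e, giving e as required.

Answer: z³⁰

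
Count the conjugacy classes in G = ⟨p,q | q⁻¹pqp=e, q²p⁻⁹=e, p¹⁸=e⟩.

The conjugacy classes (representative and size) are:
  [e] (size 1), [p¹⁷] (size 2), [p¹⁶] (size 2), [p³] (size 2), [p¹⁴] (size 2), [p¹³] (size 2), [p¹²] (size 2), [p¹¹] (size 2), [p¹⁰] (size 2), [p⁹] (size 1), [p⁸q] (size 9), [pq] (size 9).
Class equation: 1 + 2 + 2 + 2 + 2 + 2 + 2 + 2 + 2 + 1 + 9 + 9 = 36 = |G|. So G has 12 conjugacy classes.

Answer: 12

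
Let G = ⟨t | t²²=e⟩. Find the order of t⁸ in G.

Compute successive powers until reaching e:
  (t⁸)¹ = t⁸, (t⁸)² = t¹⁶, (t⁸)³ = t², (t⁸)⁴ = t¹⁰, (t⁸)⁵ = t¹⁸, (t⁸)⁶ = t⁴, (t⁸)⁷ = t¹², (t⁸)⁸ = t²⁰, (t⁸)⁹ = t⁶, (t⁸)¹⁰ = t¹⁴, (t⁸)¹¹ = e.
The smallest positive k with (t⁸)ᵏ = e is 11.

Answer: 11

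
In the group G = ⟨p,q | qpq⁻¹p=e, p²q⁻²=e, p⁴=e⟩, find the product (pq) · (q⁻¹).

Compute (pq) · (q⁻¹) by multiplying left to right and reducing via the relations at each step:
  (pq) · q⁻¹ = p

Answer: p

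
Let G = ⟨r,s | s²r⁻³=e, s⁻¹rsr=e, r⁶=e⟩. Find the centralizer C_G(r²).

⟨r²⟩ ⊆ C_G(r²) since powers of r² commute with r²; so |C_G(r²)| ≥ |⟨r²⟩| = 3.
By orbit–stabilizer, |C_G(r²)| = |G| / |conj. class of r²| = 12 / 2 = 6.
The 6 elements commuting with r² are {e, r, r², r³, r⁴, r⁵}.

Answer: {e, r, r², r³, r⁴, r⁵}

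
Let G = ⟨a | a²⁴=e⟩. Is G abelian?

G has a single generator, so G is cyclic and hence abelian.

Answer: Yes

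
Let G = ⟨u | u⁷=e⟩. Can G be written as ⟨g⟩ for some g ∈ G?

|G| = 7. The element u has order 7 (its powers give 7 distinct elements), so ⟨u⟩ = G and G is cyclic.

Answer: Yes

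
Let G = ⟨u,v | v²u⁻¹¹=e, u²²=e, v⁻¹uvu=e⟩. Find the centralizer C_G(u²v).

⟨u²v⟩ ⊆ C_G(u²v) since powers of u²v commute with u²v; so |C_G(u²v)| ≥ |⟨u²v⟩| = 4.
By orbit–stabilizer, |C_G(u²v)| = |G| / |conj. class of u²v| = 44 / 11 = 4.
The 4 elements commuting with u²v are {e, u¹¹, u²v, u²v⁻¹}.

Answer: {e, u¹¹, u²v, u²v⁻¹}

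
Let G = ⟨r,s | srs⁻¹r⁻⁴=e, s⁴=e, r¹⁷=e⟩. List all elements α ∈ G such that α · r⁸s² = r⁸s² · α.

⟨r⁸s²⟩ ⊆ C_G(r⁸s²) since powers of r⁸s² commute with r⁸s²; so |C_G(r⁸s²)| ≥ |⟨r⁸s²⟩| = 2.
By orbit–stabilizer, |C_G(r⁸s²)| = |G| / |conj. class of r⁸s²| = 68 / 17 = 4.
The 4 elements commuting with r⁸s² are {e, r⁵s, r³s³, r⁸s²}.

Answer: {e, r⁵s, r³s³, r⁸s²}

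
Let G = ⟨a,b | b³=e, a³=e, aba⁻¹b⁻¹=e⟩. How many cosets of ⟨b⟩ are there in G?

First find ord(b) by computing successive powers:
  b¹ = b, b² = b², b³ = e.
So |⟨b⟩| = ord(b) = 3. With |G| = 9, by Lagrange [G : ⟨b⟩] = 9/3 = 3.

Answer: 3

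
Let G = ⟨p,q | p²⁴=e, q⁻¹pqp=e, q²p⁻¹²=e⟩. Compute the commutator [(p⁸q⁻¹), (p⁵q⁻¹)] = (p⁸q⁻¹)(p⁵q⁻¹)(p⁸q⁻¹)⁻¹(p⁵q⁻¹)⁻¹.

[(p⁸q⁻¹), (p⁵q⁻¹)] = (p⁸q⁻¹)·(p⁵q⁻¹)·(p⁸q⁻¹)⁻¹·(p⁵q⁻¹)⁻¹.
  (p⁸q⁻¹) · (p⁵q⁻¹) = p¹⁵
  (p¹⁵) · (p⁸q) = p¹¹q⁻¹
  (p¹¹q⁻¹) · (p⁵q) = p⁶

Answer: p⁶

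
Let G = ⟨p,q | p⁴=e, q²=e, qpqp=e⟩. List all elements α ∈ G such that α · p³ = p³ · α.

⟨p³⟩ ⊆ C_G(p³) since powers of p³ commute with p³; so |C_G(p³)| ≥ |⟨p³⟩| = 4.
By orbit–stabilizer, |C_G(p³)| = |G| / |conj. class of p³| = 8 / 2 = 4.
The 4 elements commuting with p³ are {e, p, p², p³}.

Answer: {e, p, p², p³}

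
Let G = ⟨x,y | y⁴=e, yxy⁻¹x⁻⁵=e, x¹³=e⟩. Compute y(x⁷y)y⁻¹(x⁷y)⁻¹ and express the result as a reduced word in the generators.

[y, (x⁷y)] = y·(x⁷y)·y⁻¹·(x⁷y)⁻¹.
  y · (x⁷y) = x⁹y²
  (x⁹y²) · (y³) = x⁹y
  (x⁹y) · (x⁹y³) = x²

Answer: x²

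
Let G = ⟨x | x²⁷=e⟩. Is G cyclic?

|G| = 27. The element x has order 27 (its powers give 27 distinct elements), so ⟨x⟩ = G and G is cyclic.

Answer: Yes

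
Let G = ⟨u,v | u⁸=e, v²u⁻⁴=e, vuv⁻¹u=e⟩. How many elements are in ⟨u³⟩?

|⟨u³⟩| equals the order of u³. Compute successive powers until reaching e:
  (u³)¹ = u³, (u³)² = u⁶, (u³)³ = u, (u³)⁴ = u⁴, (u³)⁵ = u⁷, (u³)⁶ = u², (u³)⁷ = u⁵, (u³)⁸ = e.
The smallest positive k with (u³)ᵏ = e is 8, so |⟨u³⟩| = 8.

Answer: 8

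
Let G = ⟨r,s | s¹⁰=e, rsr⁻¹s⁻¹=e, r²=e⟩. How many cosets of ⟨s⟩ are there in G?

First find ord(s) by computing successive powers:
  s¹ = s, s² = s², s³ = s³, s⁴ = s⁴, s⁵ = s⁵, s⁶ = s⁶, s⁷ = s⁷, s⁸ = s⁸, s⁹ = s⁹, s¹⁰ = e.
So |⟨s⟩| = ord(s) = 10. With |G| = 20, by Lagrange [G : ⟨s⟩] = 20/10 = 2.

Answer: 2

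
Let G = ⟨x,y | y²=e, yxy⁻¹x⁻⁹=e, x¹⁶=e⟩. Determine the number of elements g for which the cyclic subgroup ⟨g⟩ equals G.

⟨g⟩ = G would require ord(g) = |G| = 32, but the maximum element order in G is 16 < 32. So G is not cyclic and no single element generates it: the count is 0.

Answer: 0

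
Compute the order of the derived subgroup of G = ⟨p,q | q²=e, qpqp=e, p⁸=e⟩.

G' = [G, G] is generated by all commutators. The generator-pair commutators are: [p, q] = p².
The subgroup they normally generate is {e, p², p⁴, p⁶}, of order 4.
Check: |G/G'| = 16/4 = 4 is the order of the abelianisation.

Answer: 4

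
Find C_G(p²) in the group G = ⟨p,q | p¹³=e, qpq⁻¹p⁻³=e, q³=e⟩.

⟨p²⟩ ⊆ C_G(p²) since powers of p² commute with p²; so |C_G(p²)| ≥ |⟨p²⟩| = 13.
By orbit–stabilizer, |C_G(p²)| = |G| / |conj. class of p²| = 39 / 3 = 13.
The 13 elements commuting with p² are {e, p, p², p³, p⁴, p⁵, p⁶, p⁷, p⁸, p⁹, p¹⁰, p¹¹, p¹²}.

Answer: {e, p, p², p³, p⁴, p⁵, p⁶, p⁷, p⁸, p⁹, p¹⁰, p¹¹, p¹²}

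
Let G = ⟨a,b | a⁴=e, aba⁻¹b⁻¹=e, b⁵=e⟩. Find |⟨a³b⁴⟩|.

|⟨a³b⁴⟩| equals the order of a³b⁴. Compute successive powers until reaching e:
  (a³b⁴)¹ = a³b⁴, (a³b⁴)² = a²b³, (a³b⁴)³ = ab², (a³b⁴)⁴ = b, (a³b⁴)⁵ = a³, (a³b⁴)⁶ = a²b⁴, (a³b⁴)⁷ = ab³, (a³b⁴)⁸ = b², (a³b⁴)⁹ = a³b, (a³b⁴)¹⁰ = a², (a³b⁴)¹¹ = ab⁴, (a³b⁴)¹² = b³, (a³b⁴)¹³ = a³b², (a³b⁴)¹⁴ = a²b, (a³b⁴)¹⁵ = a, (a³b⁴)¹⁶ = b⁴, (a³b⁴)¹⁷ = a³b³, (a³b⁴)¹⁸ = a²b², (a³b⁴)¹⁹ = ab, (a³b⁴)²⁰ = e.
The smallest positive k with (a³b⁴)ᵏ = e is 20, so |⟨a³b⁴⟩| = 20.

Answer: 20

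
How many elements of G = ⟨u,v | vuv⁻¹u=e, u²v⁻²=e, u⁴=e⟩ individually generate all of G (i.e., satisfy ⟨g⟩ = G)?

⟨g⟩ = G would require ord(g) = |G| = 8, but the maximum element order in G is 4 < 8. So G is not cyclic and no single element generates it: the count is 0.

Answer: 0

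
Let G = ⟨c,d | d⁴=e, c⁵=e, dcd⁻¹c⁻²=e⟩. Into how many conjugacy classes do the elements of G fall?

The conjugacy classes (representative and size) are:
  [e] (size 1), [c⁴] (size 4), [c²d] (size 5), [d²] (size 5), [c³d³] (size 5).
Class equation: 1 + 4 + 5 + 5 + 5 = 20 = |G|. So G has 5 conjugacy classes.

Answer: 5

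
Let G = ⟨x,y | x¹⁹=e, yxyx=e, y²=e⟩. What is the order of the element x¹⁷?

Compute successive powers until reaching e:
  (x¹⁷)¹ = x¹⁷, (x¹⁷)² = x¹⁵, (x¹⁷)³ = x¹³, (x¹⁷)⁴ = x¹¹, (x¹⁷)⁵ = x⁹, (x¹⁷)⁶ = x⁷, (x¹⁷)⁷ = x⁵, (x¹⁷)⁸ = x³, (x¹⁷)⁹ = x, (x¹⁷)¹⁰ = x¹⁸, (x¹⁷)¹¹ = x¹⁶, (x¹⁷)¹² = x¹⁴, (x¹⁷)¹³ = x¹², (x¹⁷)¹⁴ = x¹⁰, (x¹⁷)¹⁵ = x⁸, (x¹⁷)¹⁶ = x⁶, (x¹⁷)¹⁷ = x⁴, (x¹⁷)¹⁸ = x², (x¹⁷)¹⁹ = e.
The smallest positive k with (x¹⁷)ᵏ = e is 19.

Answer: 19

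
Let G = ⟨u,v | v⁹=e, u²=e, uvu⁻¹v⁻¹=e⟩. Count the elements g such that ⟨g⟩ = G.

G is cyclic of order 18. An element generates G iff its order is 18, and a cyclic group of order 18 has exactly φ(18) = 6 such elements.

Answer: 6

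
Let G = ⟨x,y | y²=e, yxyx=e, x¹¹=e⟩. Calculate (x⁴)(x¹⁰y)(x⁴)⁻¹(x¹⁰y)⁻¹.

[(x⁴), (x¹⁰y)] = (x⁴)·(x¹⁰y)·(x⁴)⁻¹·(x¹⁰y)⁻¹.
  (x⁴) · (x¹⁰y) = x³y
  (x³y) · (x⁷) = x⁷y
  (x⁷y) · (x¹⁰y) = x⁸

Answer: x⁸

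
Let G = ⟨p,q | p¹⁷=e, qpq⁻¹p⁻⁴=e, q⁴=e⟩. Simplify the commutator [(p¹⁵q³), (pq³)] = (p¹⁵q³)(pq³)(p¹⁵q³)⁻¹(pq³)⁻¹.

[(p¹⁵q³), (pq³)] = (p¹⁵q³)·(pq³)·(p¹⁵q³)⁻¹·(pq³)⁻¹.
  (p¹⁵q³) · (pq³) = p¹¹q²
  (p¹¹q²) · (p⁸q) = p³q³
  (p³q³) · (p¹³q) = p²

Answer: p²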